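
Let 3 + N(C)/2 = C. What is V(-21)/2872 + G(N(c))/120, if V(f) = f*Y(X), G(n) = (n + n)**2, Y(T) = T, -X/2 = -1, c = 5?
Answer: 11173/21540 ≈ 0.51871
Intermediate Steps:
X = 2 (X = -2*(-1) = 2)
N(C) = -6 + 2*C
G(n) = 4*n**2 (G(n) = (2*n)**2 = 4*n**2)
V(f) = 2*f (V(f) = f*2 = 2*f)
V(-21)/2872 + G(N(c))/120 = (2*(-21))/2872 + (4*(-6 + 2*5)**2)/120 = -42*1/2872 + (4*(-6 + 10)**2)*(1/120) = -21/1436 + (4*4**2)*(1/120) = -21/1436 + (4*16)*(1/120) = -21/1436 + 64*(1/120) = -21/1436 + 8/15 = 11173/21540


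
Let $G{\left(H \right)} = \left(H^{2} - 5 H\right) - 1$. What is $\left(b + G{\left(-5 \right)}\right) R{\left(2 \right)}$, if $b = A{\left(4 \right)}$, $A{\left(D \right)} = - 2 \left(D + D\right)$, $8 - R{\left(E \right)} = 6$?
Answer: $66$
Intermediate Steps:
$R{\left(E \right)} = 2$ ($R{\left(E \right)} = 8 - 6 = 2$)
$G{\left(H \right)} = -1 + H^{2} - 5 H$
$A{\left(D \right)} = - 4 D$ ($A{\left(D \right)} = - 2 \cdot 2 D = - 4 D$)
$b = -16$ ($b = \left(-4\right) 4 = -16$)
$\left(b + G{\left(-5 \right)}\right) R{\left(2 \right)} = \left(-16 - \left(-24 - 25\right)\right) 2 = \left(-16 + \left(-1 + 25 + 25\right)\right) 2 = \left(-16 + 49\right) 2 = 33 \cdot 2 = 66$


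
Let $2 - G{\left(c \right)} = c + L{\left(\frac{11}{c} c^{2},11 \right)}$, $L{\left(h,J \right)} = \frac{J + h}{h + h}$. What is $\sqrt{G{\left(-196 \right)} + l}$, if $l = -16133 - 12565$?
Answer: $\frac{3 i \sqrt{2482710}}{28} \approx 168.82 i$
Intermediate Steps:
$l = -28698$
$L{\left(h,J \right)} = \frac{J + h}{2 h}$
$G{\left(c \right)} = 2 - c - \frac{11 + 11 c}{22 c}$ ($G{\left(c \right)} = 2 - \left(c + \frac{11 + \frac{11}{c} c^{2}}{2 \frac{11}{c} c^{2}}\right) = 2 - \left(c + \frac{11 + 11 c}{2 \cdot 11 c}\right) = 2 - \left(c + \frac{\frac{1}{11 c} \left(11 + 11 c\right)}{2}\right) = 2 - \left(c + \frac{11 + 11 c}{22 c}\right) = 2 - c - \frac{11 + 11 c}{22 c}$)
$\sqrt{G{\left(-196 \right)} + l} = \sqrt{\left(\frac{3}{2} - -196 - \frac{1}{2 \left(-196\right)}\right) - 28698} = \sqrt{\left(\frac{3}{2} + 196 - - \frac{1}{392}\right) - 28698} = \sqrt{\left(\frac{3}{2} + 196 + \frac{1}{392}\right) - 28698} = \sqrt{\frac{77421}{392} - 28698} = \sqrt{- \frac{11172195}{392}} = \frac{3 i \sqrt{2482710}}{28}$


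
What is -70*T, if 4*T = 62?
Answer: -1085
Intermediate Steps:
T = 31/2 (T = (¼)*62 = 31/2 ≈ 15.500)
-70*T = -70*31/2 = -1085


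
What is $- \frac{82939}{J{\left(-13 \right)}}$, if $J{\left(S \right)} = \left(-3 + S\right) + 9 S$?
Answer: $\frac{82939}{133} \approx 623.6$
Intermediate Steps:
$J{\left(S \right)} = -3 + 10 S$
$- \frac{82939}{J{\left(-13 \right)}} = - \frac{82939}{-3 + 10 \left(-13\right)} = - \frac{82939}{-3 - 130} = - \frac{82939}{-133} = \left(-82939\right) \left(- \frac{1}{133}\right) = \frac{82939}{133}$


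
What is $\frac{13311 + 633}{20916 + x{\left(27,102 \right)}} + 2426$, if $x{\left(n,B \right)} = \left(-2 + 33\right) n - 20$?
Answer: $\frac{52738202}{21733} \approx 2426.6$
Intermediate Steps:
$x{\left(n,B \right)} = -20 + 31 n$ ($x{\left(n,B \right)} = 31 n - 20 = -20 + 31 n$)
$\frac{13311 + 633}{20916 + x{\left(27,102 \right)}} + 2426 = \frac{13311 + 633}{20916 + \left(-20 + 31 \cdot 27\right)} + 2426 = \frac{13944}{20916 + \left(-20 + 837\right)} + 2426 = \frac{13944}{20916 + 817} + 2426 = \frac{13944}{21733} + 2426 = \frac{52738202}{21733}$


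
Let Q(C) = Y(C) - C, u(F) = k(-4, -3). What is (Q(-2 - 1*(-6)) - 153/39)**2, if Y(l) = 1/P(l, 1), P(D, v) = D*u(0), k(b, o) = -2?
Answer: 700569/10816 ≈ 64.771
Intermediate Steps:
u(F) = -2
P(D, v) = -2*D (P(D, v) = D*(-2) = -2*D)
Y(l) = -1/(2*l) (Y(l) = 1/(-2*l) = -1/(2*l))
Q(C) = -C - 1/(2*C) (Q(C) = -1/(2*C) - C = -C - 1/(2*C))
(Q(-2 - 1*(-6)) - 153/39)**2 = ((-(-2 - 1*(-6)) - 1/(2*(-2 - 1*(-6)))) - 153/39)**2 = ((-(-2 + 6) - 1/(2*(-2 + 6))) - 153*1/39)**2 = ((-1*4 - 1/2/4) - 51/13)**2 = ((-4 - 1/2*1/4) - 51/13)**2 = ((-4 - 1/8) - 51/13)**2 = (-33/8 - 51/13)**2 = (-837/104)**2 = 700569/10816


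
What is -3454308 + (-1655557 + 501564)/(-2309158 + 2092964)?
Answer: -746799509759/216194 ≈ -3.4543e+6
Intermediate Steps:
-3454308 + (-1655557 + 501564)/(-2309158 + 2092964) = -3454308 - 1153993/(-216194) = -3454308 - 1153993*(-1/216194) = -3454308 + 1153993/216194 = -746799509759/216194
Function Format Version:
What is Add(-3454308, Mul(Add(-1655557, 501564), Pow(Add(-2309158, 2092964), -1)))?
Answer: Rational(-746799509759, 216194) ≈ -3.4543e+6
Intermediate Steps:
Add(-3454308, Mul(Add(-1655557, 501564), Pow(Add(-2309158, 2092964), -1))) = Add(-3454308, Mul(-1153993, Pow(-216194, -1))) = Add(-3454308, Mul(-1153993, Rational(-1, 216194))) = Add(-3454308, Rational(1153993, 216194)) = Rational(-746799509759, 216194)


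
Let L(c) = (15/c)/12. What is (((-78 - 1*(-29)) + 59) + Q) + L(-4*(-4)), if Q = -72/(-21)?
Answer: 6051/448 ≈ 13.507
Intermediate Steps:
Q = 24/7 (Q = -72*(-1/21) = 24/7 ≈ 3.4286)
L(c) = 5/(4*c) (L(c) = (15/c)*(1/12) = 5/(4*c))
(((-78 - 1*(-29)) + 59) + Q) + L(-4*(-4)) = (((-78 - 1*(-29)) + 59) + 24/7) + 5/(4*((-4*(-4)))) = (((-78 + 29) + 59) + 24/7) + (5/4)/16 = ((-49 + 59) + 24/7) + (5/4)*(1/16) = (10 + 24/7) + 5/64 = 94/7 + 5/64 = 6051/448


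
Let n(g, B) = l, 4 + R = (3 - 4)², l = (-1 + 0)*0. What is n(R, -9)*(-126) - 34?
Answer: -34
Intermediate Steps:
l = 0 (l = -1*0 = 0)
R = -3 (R = -4 + (3 - 4)² = -4 + (-1)² = -4 + 1 = -3)
n(g, B) = 0
n(R, -9)*(-126) - 34 = 0*(-126) - 34 = 0 - 34 = -34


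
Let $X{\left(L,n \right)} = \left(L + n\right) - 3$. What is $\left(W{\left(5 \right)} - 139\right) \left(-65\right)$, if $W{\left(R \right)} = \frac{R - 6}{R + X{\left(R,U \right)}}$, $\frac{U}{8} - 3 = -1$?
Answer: $\frac{207870}{23} \approx 9037.8$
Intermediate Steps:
$U = 16$ ($U = 24 + 8 \left(-1\right) = 24 - 8 = 16$)
$X{\left(L,n \right)} = -3 + L + n$
$W{\left(R \right)} = \frac{-6 + R}{13 + 2 R}$ ($W{\left(R \right)} = \frac{R - 6}{R + \left(-3 + R + 16\right)} = \frac{-6 + R}{R + \left(13 + R\right)} = \frac{-6 + R}{13 + 2 R}$)
$\left(W{\left(5 \right)} - 139\right) \left(-65\right) = \left(\frac{-6 + 5}{13 + 2 \cdot 5} - 139\right) \left(-65\right) = \left(\frac{1}{13 + 10} \left(-1\right) - 139\right) \left(-65\right) = \left(\frac{1}{23} \left(-1\right) - 139\right) \left(-65\right) = \left(- \frac{1}{23} - 139\right) \left(-65\right) = \left(- \frac{3198}{23}\right) \left(-65\right) = \frac{207870}{23}$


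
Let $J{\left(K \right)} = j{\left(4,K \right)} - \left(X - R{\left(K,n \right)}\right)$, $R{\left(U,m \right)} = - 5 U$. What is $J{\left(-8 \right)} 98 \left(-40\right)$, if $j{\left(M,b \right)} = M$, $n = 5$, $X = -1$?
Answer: $-176400$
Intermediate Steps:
$J{\left(K \right)} = 5 - 5 K$ ($J{\left(K \right)} = 4 - \left(-1 + 5 K\right) = 5 - 5 K$)
$J{\left(-8 \right)} 98 \left(-40\right) = \left(5 - -40\right) 98 \left(-40\right) = \left(5 + 40\right) 98 \left(-40\right) = 45 \cdot 98 \left(-40\right) = 4410 \left(-40\right) = -176400$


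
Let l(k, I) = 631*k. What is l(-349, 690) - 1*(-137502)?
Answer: -82717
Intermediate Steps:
l(-349, 690) - 1*(-137502) = 631*(-349) - 1*(-137502) = -220219 + 137502 = -82717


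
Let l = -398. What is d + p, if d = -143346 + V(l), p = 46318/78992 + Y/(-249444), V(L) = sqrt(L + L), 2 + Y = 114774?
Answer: -353062328527705/2463010056 + 2*I*sqrt(199) ≈ -1.4335e+5 + 28.213*I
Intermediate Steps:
Y = 114772 (Y = -2 + 114774 = 114772)
V(L) = sqrt(2)*sqrt(L) (V(L) = sqrt(2*L) = sqrt(2)*sqrt(L))
p = 310959671/2463010056 (p = 46318/78992 + 114772/(-249444) = 46318*(1/78992) + 114772*(-1/249444) = 23159/39496 - 28693/62361 = 310959671/2463010056 ≈ 0.12625)
d = -143346 + 2*I*sqrt(199) (d = -143346 + sqrt(2)*sqrt(-398) = -143346 + sqrt(2)*(I*sqrt(398)) = -143346 + 2*I*sqrt(199) ≈ -1.4335e+5 + 28.213*I)
d + p = (-143346 + 2*I*sqrt(199)) + 310959671/2463010056 = -353062328527705/2463010056 + 2*I*sqrt(199)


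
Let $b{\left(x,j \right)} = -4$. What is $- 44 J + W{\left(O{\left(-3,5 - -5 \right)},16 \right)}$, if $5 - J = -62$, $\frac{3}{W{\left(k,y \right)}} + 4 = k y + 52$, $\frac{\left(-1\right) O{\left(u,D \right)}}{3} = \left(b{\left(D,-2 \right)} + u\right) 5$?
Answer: $- \frac{1698047}{576} \approx -2948.0$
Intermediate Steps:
$O{\left(u,D \right)} = 60 - 15 u$ ($O{\left(u,D \right)} = - 3 \left(-4 + u\right) 5 = - 3 \left(-20 + 5 u\right) = 60 - 15 u$)
$W{\left(k,y \right)} = \frac{3}{48 + k y}$ ($W{\left(k,y \right)} = \frac{3}{-4 + \left(k y + 52\right)} = \frac{3}{-4 + \left(52 + k y\right)} = \frac{3}{48 + k y}$)
$J = 67$ ($J = 5 - -62 = 5 + 62 = 67$)
$- 44 J + W{\left(O{\left(-3,5 - -5 \right)},16 \right)} = \left(-44\right) 67 + \frac{3}{48 + \left(60 - -45\right) 16} = -2948 + \frac{3}{48 + \left(60 + 45\right) 16} = -2948 + \frac{3}{48 + 105 \cdot 16} = -2948 + \frac{3}{48 + 1680} = -2948 + \frac{3}{1728} = -2948 + 3 \cdot \frac{1}{1728} = -2948 + \frac{1}{576} = - \frac{1698047}{576}$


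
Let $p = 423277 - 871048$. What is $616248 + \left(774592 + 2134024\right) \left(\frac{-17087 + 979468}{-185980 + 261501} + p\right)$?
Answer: $- \frac{98355243603021752}{75521} \approx -1.3024 \cdot 10^{12}$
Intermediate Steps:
$p = -447771$
$616248 + \left(774592 + 2134024\right) \left(\frac{-17087 + 979468}{-185980 + 261501} + p\right) = 616248 + \left(774592 + 2134024\right) \left(\frac{-17087 + 979468}{-185980 + 261501} - 447771\right) = 616248 + 2908616 \left(\frac{962381}{75521} - 447771\right) = 616248 + 2908616 \left(- \frac{33815151310}{75521}\right) = 616248 - \frac{98355290142686960}{75521} = - \frac{98355243603021752}{75521}$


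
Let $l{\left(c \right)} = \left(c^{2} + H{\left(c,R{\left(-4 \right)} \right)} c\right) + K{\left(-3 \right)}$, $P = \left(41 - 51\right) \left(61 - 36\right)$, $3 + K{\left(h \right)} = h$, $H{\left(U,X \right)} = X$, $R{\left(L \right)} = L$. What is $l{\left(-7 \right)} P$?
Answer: $-17750$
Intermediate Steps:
$K{\left(h \right)} = -3 + h$
$P = -250$ ($P = \left(-10\right) 25 = -250$)
$l{\left(c \right)} = -6 + c^{2} - 4 c$ ($l{\left(c \right)} = \left(c^{2} - 4 c\right) - 6 = -6 + c^{2} - 4 c$)
$l{\left(-7 \right)} P = \left(-6 + \left(-7\right)^{2} - -28\right) \left(-250\right) = \left(-6 + 49 + 28\right) \left(-250\right) = 71 \left(-250\right) = -17750$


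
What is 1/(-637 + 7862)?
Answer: 1/7225 ≈ 0.00013841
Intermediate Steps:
1/(-637 + 7862) = 1/7225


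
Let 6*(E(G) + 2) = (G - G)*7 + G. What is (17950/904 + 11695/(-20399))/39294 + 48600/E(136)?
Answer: 26411992940986235/11231434983672 ≈ 2351.6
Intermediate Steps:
E(G) = -2 + G/6 (E(G) = -2 + ((G - G)*7 + G)/6 = -2 + (0*7 + G)/6 = -2 + (0 + G)/6 = -2 + G/6)
(17950/904 + 11695/(-20399))/39294 + 48600/E(136) = (17950/904 + 11695/(-20399))/39294 + 48600/(-2 + (⅙)*136) = (17950*(1/904) + 11695*(-1/20399))*(1/39294) + 48600/(-2 + 68/3) = (8975/452 - 11695/20399)*(1/39294) + 48600/(62/3) = (177794885/9220348)*(1/39294) + 48600*(3/62) = 177794885/362304354312 + 72900/31 = 26411992940986235/11231434983672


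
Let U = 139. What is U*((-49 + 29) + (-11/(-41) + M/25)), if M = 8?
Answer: -2765683/1025 ≈ -2698.2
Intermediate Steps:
U*((-49 + 29) + (-11/(-41) + M/25)) = 139*((-49 + 29) + (-11/(-41) + 8/25)) = 139*(-20 + (-11*(-1/41) + 8*(1/25))) = 139*(-20 + (11/41 + 8/25)) = 139*(-20 + 603/1025) = 139*(-19897/1025) = -2765683/1025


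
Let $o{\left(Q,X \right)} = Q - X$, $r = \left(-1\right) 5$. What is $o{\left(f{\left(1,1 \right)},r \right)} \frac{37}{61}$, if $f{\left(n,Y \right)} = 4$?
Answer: $\frac{333}{61} \approx 5.459$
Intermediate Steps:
$r = -5$
$o{\left(f{\left(1,1 \right)},r \right)} \frac{37}{61} = \left(4 - -5\right) \frac{37}{61} = \left(4 + 5\right) 37 \cdot \frac{1}{61} = 9 \cdot \frac{37}{61} = \frac{333}{61}$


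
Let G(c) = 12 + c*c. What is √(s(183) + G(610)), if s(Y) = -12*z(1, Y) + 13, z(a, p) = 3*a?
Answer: √372089 ≈ 609.99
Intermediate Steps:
G(c) = 12 + c²
s(Y) = -23 (s(Y) = -36 + 13 = -23)
√(s(183) + G(610)) = √(-23 + (12 + 610²)) = √(-23 + (12 + 372100)) = √(-23 + 372112) = √372089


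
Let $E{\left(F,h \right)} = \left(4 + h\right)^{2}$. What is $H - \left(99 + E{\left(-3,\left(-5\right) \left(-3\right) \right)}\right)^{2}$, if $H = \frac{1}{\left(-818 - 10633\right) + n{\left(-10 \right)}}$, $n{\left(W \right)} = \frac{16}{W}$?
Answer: $- \frac{12116850805}{57263} \approx -2.116 \cdot 10^{5}$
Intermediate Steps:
$H = - \frac{5}{57263}$ ($H = \frac{1}{\left(-818 - 10633\right) + \frac{16}{-10}} = \frac{1}{\left(-818 - 10633\right) + 16 \left(- \frac{1}{10}\right)} = \frac{1}{-11451 - \frac{8}{5}} = \frac{1}{- \frac{57263}{5}} = - \frac{5}{57263} \approx -8.7316 \cdot 10^{-5}$)
$H - \left(99 + E{\left(-3,\left(-5\right) \left(-3\right) \right)}\right)^{2} = - \frac{5}{57263} - \left(99 + \left(4 - -15\right)^{2}\right)^{2} = - \frac{5}{57263} - \left(99 + \left(4 + 15\right)^{2}\right)^{2} = - \frac{5}{57263} - \left(99 + 19^{2}\right)^{2} = - \frac{5}{57263} - \left(99 + 361\right)^{2} = - \frac{5}{57263} - 460^{2} = - \frac{5}{57263} - 211600 = - \frac{12116850805}{57263}$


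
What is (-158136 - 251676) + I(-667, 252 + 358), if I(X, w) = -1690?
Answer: -411502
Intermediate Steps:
(-158136 - 251676) + I(-667, 252 + 358) = (-158136 - 251676) - 1690 = -409812 - 1690 = -411502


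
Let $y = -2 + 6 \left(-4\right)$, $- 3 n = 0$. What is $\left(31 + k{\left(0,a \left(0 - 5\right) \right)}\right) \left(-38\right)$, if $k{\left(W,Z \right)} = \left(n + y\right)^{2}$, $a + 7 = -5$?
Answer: $-26866$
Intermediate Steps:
$a = -12$ ($a = -7 - 5 = -12$)
$n = 0$ ($n = \left(- \frac{1}{3}\right) 0 = 0$)
$y = -26$ ($y = -2 - 24 = -26$)
$k{\left(W,Z \right)} = 676$ ($k{\left(W,Z \right)} = \left(0 - 26\right)^{2} = \left(-26\right)^{2} = 676$)
$\left(31 + k{\left(0,a \left(0 - 5\right) \right)}\right) \left(-38\right) = \left(31 + 676\right) \left(-38\right) = 707 \left(-38\right) = -26866$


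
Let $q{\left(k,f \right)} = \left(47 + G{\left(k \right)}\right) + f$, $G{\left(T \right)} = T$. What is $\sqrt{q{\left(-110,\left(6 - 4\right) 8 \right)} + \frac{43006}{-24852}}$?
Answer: $\frac{5 i \sqrt{300970146}}{12426} \approx 6.9807 i$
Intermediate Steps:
$q{\left(k,f \right)} = 47 + f + k$ ($q{\left(k,f \right)} = \left(47 + k\right) + f = 47 + f + k$)
$\sqrt{q{\left(-110,\left(6 - 4\right) 8 \right)} + \frac{43006}{-24852}} = \sqrt{\left(47 + \left(6 - 4\right) 8 - 110\right) + \frac{43006}{-24852}} = \sqrt{\left(47 + 2 \cdot 8 - 110\right) + 43006 \left(- \frac{1}{24852}\right)} = \sqrt{\left(47 + 16 - 110\right) - \frac{21503}{12426}} = \sqrt{-47 - \frac{21503}{12426}} = \sqrt{- \frac{605525}{12426}} = \frac{5 i \sqrt{300970146}}{12426}$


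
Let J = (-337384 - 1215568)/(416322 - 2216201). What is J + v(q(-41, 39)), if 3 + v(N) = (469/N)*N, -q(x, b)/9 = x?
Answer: 840296566/1799879 ≈ 466.86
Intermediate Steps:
q(x, b) = -9*x
J = 1552952/1799879 (J = -1552952/(-1799879) = -1552952*(-1/1799879) = 1552952/1799879 ≈ 0.86281)
v(N) = 466 (v(N) = -3 + (469/N)*N = -3 + 469 = 466)
J + v(q(-41, 39)) = 1552952/1799879 + 466 = 840296566/1799879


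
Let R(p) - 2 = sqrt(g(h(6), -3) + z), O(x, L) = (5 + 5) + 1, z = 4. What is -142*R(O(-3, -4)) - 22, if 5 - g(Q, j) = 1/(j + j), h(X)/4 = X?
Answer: -306 - 71*sqrt(330)/3 ≈ -735.93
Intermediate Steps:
h(X) = 4*X
g(Q, j) = 5 - 1/(2*j) (g(Q, j) = 5 - 1/(j + j) = 5 - 1/(2*j))
O(x, L) = 11 (O(x, L) = 10 + 1 = 11)
R(p) = 2 + sqrt(330)/6 (R(p) = 2 + sqrt((5 - 1/2/(-3)) + 4) = 2 + sqrt((5 - 1/2*(-1/3)) + 4) = 2 + sqrt((5 + 1/6) + 4) = 2 + sqrt(31/6 + 4) = 2 + sqrt(55/6) = 2 + sqrt(330)/6)
-142*R(O(-3, -4)) - 22 = -142*(2 + sqrt(330)/6) - 22 = (-284 - 71*sqrt(330)/3) - 22 = -306 - 71*sqrt(330)/3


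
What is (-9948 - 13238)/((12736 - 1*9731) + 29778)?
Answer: -23186/32783 ≈ -0.70726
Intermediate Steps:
(-9948 - 13238)/((12736 - 1*9731) + 29778) = -23186/((12736 - 9731) + 29778) = -23186/(3005 + 29778) = -23186/32783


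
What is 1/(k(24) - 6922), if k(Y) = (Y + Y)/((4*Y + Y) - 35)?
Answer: -85/588322 ≈ -0.00014448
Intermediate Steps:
k(Y) = 2*Y/(-35 + 5*Y) (k(Y) = (2*Y)/(5*Y - 35) = (2*Y)/(-35 + 5*Y) = 2*Y/(-35 + 5*Y))
1/(k(24) - 6922) = 1/((⅖)*24/(-7 + 24) - 6922) = 1/((⅖)*24/17 - 6922) = 1/((⅖)*24*(1/17) - 6922) = 1/(48/85 - 6922) = 1/(-588322/85) = -85/588322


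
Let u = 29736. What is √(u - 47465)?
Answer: I*√17729 ≈ 133.15*I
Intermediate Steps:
√(u - 47465) = √(29736 - 47465) = √(-17729) = I*√17729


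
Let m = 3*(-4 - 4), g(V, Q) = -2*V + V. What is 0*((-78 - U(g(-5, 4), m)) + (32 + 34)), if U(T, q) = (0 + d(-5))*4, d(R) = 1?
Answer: 0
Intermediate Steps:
g(V, Q) = -V
m = -24 (m = 3*(-8) = -24)
U(T, q) = 4 (U(T, q) = (0 + 1)*4 = 1*4 = 4)
0*((-78 - U(g(-5, 4), m)) + (32 + 34)) = 0*((-78 - 1*4) + (32 + 34)) = 0*((-78 - 4) + 66) = 0*(-82 + 66) = 0*(-16) = 0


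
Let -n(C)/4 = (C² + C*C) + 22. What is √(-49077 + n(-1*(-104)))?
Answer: 3*I*√15077 ≈ 368.37*I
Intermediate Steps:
n(C) = -88 - 8*C² (n(C) = -4*((C² + C*C) + 22) = -4*((C² + C²) + 22) = -4*(2*C² + 22) = -4*(22 + 2*C²) = -88 - 8*C²)
√(-49077 + n(-1*(-104))) = √(-49077 + (-88 - 8*(-1*(-104))²)) = √(-49077 + (-88 - 8*104²)) = √(-49077 + (-88 - 8*10816)) = √(-49077 + (-88 - 86528)) = √(-49077 - 86616) = √(-135693) = 3*I*√15077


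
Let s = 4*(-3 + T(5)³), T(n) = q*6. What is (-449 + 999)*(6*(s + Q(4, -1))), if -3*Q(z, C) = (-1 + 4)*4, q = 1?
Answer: 2798400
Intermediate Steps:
T(n) = 6 (T(n) = 1*6 = 6)
Q(z, C) = -4 (Q(z, C) = -(-1 + 4)*4/3 = -4)
s = 852 (s = 4*(-3 + 6³) = 4*(-3 + 216) = 4*213 = 852)
(-449 + 999)*(6*(s + Q(4, -1))) = (-449 + 999)*(6*(852 - 4)) = 550*(6*848) = 550*5088 = 2798400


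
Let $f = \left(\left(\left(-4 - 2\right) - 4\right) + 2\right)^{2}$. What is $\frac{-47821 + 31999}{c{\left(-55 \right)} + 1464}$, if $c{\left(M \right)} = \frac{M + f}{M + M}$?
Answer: $- \frac{580140}{53677} \approx -10.808$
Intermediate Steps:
$f = 64$ ($f = \left(\left(-6 - 4\right) + 2\right)^{2} = \left(-10 + 2\right)^{2} = \left(-8\right)^{2} = 64$)
$c{\left(M \right)} = \frac{64 + M}{2 M}$ ($c{\left(M \right)} = \frac{M + 64}{M + M} = \frac{64 + M}{2 M}$)
$\frac{-47821 + 31999}{c{\left(-55 \right)} + 1464} = \frac{-47821 + 31999}{\frac{64 - 55}{2 \left(-55\right)} + 1464} = - \frac{15822}{\frac{1}{2} \left(- \frac{1}{55}\right) 9 + 1464} = - \frac{15822}{- \frac{9}{110} + 1464} = - \frac{15822}{\frac{161031}{110}} = \left(-15822\right) \frac{110}{161031} = - \frac{580140}{53677}$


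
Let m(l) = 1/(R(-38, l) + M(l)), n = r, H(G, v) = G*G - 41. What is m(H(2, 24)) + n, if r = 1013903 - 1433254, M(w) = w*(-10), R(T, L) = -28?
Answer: -143418041/342 ≈ -4.1935e+5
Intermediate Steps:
M(w) = -10*w
H(G, v) = -41 + G² (H(G, v) = G² - 41 = -41 + G²)
r = -419351
n = -419351
m(l) = 1/(-28 - 10*l)
m(H(2, 24)) + n = -1/(28 + 10*(-41 + 2²)) - 419351 = -1/(28 + 10*(-41 + 4)) - 419351 = -1/(28 + 10*(-37)) - 419351 = -1/(28 - 370) - 419351 = -1/(-342) - 419351 = -1*(-1/342) - 419351 = 1/342 - 419351 = -143418041/342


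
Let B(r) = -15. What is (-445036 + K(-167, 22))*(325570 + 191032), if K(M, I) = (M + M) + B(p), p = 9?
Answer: -230086781770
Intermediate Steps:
K(M, I) = -15 + 2*M (K(M, I) = (M + M) - 15 = 2*M - 15 = -15 + 2*M)
(-445036 + K(-167, 22))*(325570 + 191032) = (-445036 + (-15 + 2*(-167)))*(325570 + 191032) = (-445036 + (-15 - 334))*516602 = (-445036 - 349)*516602 = -445385*516602 = -230086781770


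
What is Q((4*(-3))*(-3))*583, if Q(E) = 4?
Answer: 2332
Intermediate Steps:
Q((4*(-3))*(-3))*583 = 4*583 = 2332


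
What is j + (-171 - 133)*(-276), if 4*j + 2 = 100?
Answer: 167857/2 ≈ 83929.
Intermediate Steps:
j = 49/2 (j = -1/2 + (1/4)*100 = -1/2 + 25 = 49/2 ≈ 24.500)
j + (-171 - 133)*(-276) = 49/2 + (-171 - 133)*(-276) = 49/2 - 304*(-276) = 49/2 + 83904 = 167857/2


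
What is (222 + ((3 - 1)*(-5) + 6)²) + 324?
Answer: 562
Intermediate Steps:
(222 + ((3 - 1)*(-5) + 6)²) + 324 = (222 + (2*(-5) + 6)²) + 324 = (222 + (-10 + 6)²) + 324 = (222 + (-4)²) + 324 = (222 + 16) + 324 = 238 + 324 = 562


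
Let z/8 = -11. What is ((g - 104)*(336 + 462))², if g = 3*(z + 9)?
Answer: 74048205924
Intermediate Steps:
z = -88 (z = 8*(-11) = -88)
g = -237 (g = 3*(-88 + 9) = 3*(-79) = -237)
((g - 104)*(336 + 462))² = ((-237 - 104)*(336 + 462))² = (-341*798)² = (-272118)² = 74048205924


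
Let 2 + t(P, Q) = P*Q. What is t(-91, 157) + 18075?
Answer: 3786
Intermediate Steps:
t(P, Q) = -2 + P*Q
t(-91, 157) + 18075 = (-2 - 91*157) + 18075 = (-2 - 14287) + 18075 = -14289 + 18075 = 3786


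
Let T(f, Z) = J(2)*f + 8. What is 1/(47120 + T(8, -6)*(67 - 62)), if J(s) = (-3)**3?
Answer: 1/46080 ≈ 2.1701e-5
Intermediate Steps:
J(s) = -27
T(f, Z) = 8 - 27*f (T(f, Z) = -27*f + 8 = 8 - 27*f)
1/(47120 + T(8, -6)*(67 - 62)) = 1/(47120 + (8 - 27*8)*(67 - 62)) = 1/(47120 + (8 - 216)*5) = 1/(47120 - 208*5) = 1/(47120 - 1040) = 1/46080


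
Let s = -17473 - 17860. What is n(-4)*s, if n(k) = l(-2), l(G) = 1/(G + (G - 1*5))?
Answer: 35333/9 ≈ 3925.9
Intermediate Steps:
s = -35333
l(G) = 1/(-5 + 2*G) (l(G) = 1/(G + (G - 5)) = 1/(G + (-5 + G)) = 1/(-5 + 2*G))
n(k) = -⅑ (n(k) = 1/(-5 + 2*(-2)) = 1/(-5 - 4) = 1/(-9) = -⅑)
n(-4)*s = -⅑*(-35333) = 35333/9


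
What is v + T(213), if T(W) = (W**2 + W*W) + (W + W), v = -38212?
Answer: 52952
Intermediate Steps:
T(W) = 2*W + 2*W**2 (T(W) = (W**2 + W**2) + 2*W = 2*W**2 + 2*W = 2*W + 2*W**2)
v + T(213) = -38212 + 2*213*(1 + 213) = -38212 + 2*213*214 = -38212 + 91164 = 52952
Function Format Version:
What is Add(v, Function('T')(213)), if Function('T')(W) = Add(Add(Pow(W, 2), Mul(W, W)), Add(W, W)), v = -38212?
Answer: 52952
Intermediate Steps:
Function('T')(W) = Add(Mul(2, W), Mul(2, Pow(W, 2))) (Function('T')(W) = Add(Add(Pow(W, 2), Pow(W, 2)), Mul(2, W)) = Add(Mul(2, Pow(W, 2)), Mul(2, W)) = Add(Mul(2, W), Mul(2, Pow(W, 2))))
Add(v, Function('T')(213)) = Add(-38212, Mul(2, 213, Add(1, 213))) = Add(-38212, Mul(2, 213, 214)) = Add(-38212, 91164) = 52952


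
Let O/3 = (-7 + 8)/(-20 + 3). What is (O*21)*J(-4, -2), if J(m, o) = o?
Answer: 126/17 ≈ 7.4118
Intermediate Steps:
O = -3/17 (O = 3*((-7 + 8)/(-20 + 3)) = 3*(1/(-17)) = 3*(1*(-1/17)) = 3*(-1/17) = -3/17 ≈ -0.17647)
(O*21)*J(-4, -2) = -3/17*21*(-2) = -63/17*(-2) = 126/17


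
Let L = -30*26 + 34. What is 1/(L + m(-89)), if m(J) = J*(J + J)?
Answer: 1/15096 ≈ 6.6243e-5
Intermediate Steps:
m(J) = 2*J**2 (m(J) = J*(2*J) = 2*J**2)
L = -746 (L = -780 + 34 = -746)
1/(L + m(-89)) = 1/(-746 + 2*(-89)**2) = 1/(-746 + 2*7921) = 1/(-746 + 15842) = 1/15096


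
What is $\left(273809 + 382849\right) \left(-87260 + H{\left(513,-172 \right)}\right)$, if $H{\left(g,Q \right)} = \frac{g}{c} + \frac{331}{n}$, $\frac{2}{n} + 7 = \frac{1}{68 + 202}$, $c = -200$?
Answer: $- \frac{17418599158121}{300} \approx -5.8062 \cdot 10^{10}$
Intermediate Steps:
$n = - \frac{540}{1889}$ ($n = \frac{2}{-7 + \frac{1}{68 + 202}} = \frac{2}{-7 + \frac{1}{270}} = \frac{2}{- \frac{1889}{270}} = 2 \left(- \frac{270}{1889}\right) = - \frac{540}{1889} \approx -0.28587$)
$H{\left(g,Q \right)} = - \frac{625259}{540} - \frac{g}{200}$ ($H{\left(g,Q \right)} = \frac{g}{-200} + \frac{331}{- \frac{540}{1889}} = g \left(- \frac{1}{200}\right) + 331 \left(- \frac{1889}{540}\right) = - \frac{g}{200} - \frac{625259}{540} = - \frac{625259}{540} - \frac{g}{200}$)
$\left(273809 + 382849\right) \left(-87260 + H{\left(513,-172 \right)}\right) = \left(273809 + 382849\right) \left(-87260 - \frac{6266441}{5400}\right) = 656658 \left(-87260 - \frac{6266441}{5400}\right) = 656658 \left(- \frac{477470441}{5400}\right) = - \frac{17418599158121}{300}$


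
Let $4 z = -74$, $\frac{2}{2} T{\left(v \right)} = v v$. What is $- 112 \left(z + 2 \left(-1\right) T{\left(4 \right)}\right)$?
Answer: $5656$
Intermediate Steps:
$T{\left(v \right)} = v^{2}$ ($T{\left(v \right)} = v v = v^{2}$)
$z = - \frac{37}{2}$ ($z = \frac{1}{4} \left(-74\right) = - \frac{37}{2} \approx -18.5$)
$- 112 \left(z + 2 \left(-1\right) T{\left(4 \right)}\right) = - 112 \left(- \frac{37}{2} + 2 \left(-1\right) 4^{2}\right) = - 112 \left(- \frac{37}{2} - 32\right) = \left(-112\right) \left(- \frac{101}{2}\right) = 5656$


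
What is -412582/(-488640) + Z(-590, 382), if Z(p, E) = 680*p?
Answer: -98020977709/244320 ≈ -4.0120e+5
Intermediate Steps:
-412582/(-488640) + Z(-590, 382) = -412582/(-488640) + 680*(-590) = -412582*(-1/488640) - 401200 = 206291/244320 - 401200 = -98020977709/244320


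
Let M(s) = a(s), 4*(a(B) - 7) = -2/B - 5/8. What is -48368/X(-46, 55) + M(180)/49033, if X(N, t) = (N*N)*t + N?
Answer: -189666584507/456336401760 ≈ -0.41563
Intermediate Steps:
a(B) = 219/32 - 1/(2*B) (a(B) = 7 + (-2/B - 5/8)/4 = 7 + (-5/8 - 2/B)/4 = 7 + (-5/32 - 1/(2*B)) = 219/32 - 1/(2*B))
X(N, t) = N + t*N² (X(N, t) = N²*t + N = t*N² + N = N + t*N²)
M(s) = (-16 + 219*s)/(32*s)
-48368/X(-46, 55) + M(180)/49033 = -48368*(-1/(46*(1 - 46*55))) + ((1/32)*(-16 + 219*180)/180)/49033 = -48368*(-1/(46*(1 - 2530))) + ((1/32)*(1/180)*(-16 + 39420))*(1/49033) = -48368/((-46*(-2529))) + ((1/32)*(1/180)*39404)*(1/49033) = -48368/116334 + (9851/1440)*(1/49033) = -48368*1/116334 + 9851/70607520 = -24184/58167 + 9851/70607520 = -189666584507/456336401760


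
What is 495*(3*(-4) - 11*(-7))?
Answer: 32175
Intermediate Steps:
495*(3*(-4) - 11*(-7)) = 495*(-12 + 77) = 495*65 = 32175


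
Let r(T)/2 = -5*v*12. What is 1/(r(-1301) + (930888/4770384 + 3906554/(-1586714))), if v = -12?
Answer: 157692397462/226719579227057 ≈ 0.00069554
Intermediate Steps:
r(T) = 1440 (r(T) = 2*(-5*(-12)*12) = 2*(60*12) = 2*720 = 1440)
1/(r(-1301) + (930888/4770384 + 3906554/(-1586714))) = 1/(1440 + (930888/4770384 + 3906554/(-1586714))) = 1/(1440 + (930888*(1/4770384) + 3906554*(-1/1586714))) = 1/(1440 + (38787/198766 - 1953277/793357)) = 1/(1440 - 357473118223/157692397462) = 1/(226719579227057/157692397462) = 157692397462/226719579227057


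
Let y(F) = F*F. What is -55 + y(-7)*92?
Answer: 4453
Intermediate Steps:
y(F) = F²
-55 + y(-7)*92 = -55 + (-7)²*92 = -55 + 49*92 = -55 + 4508 = 4453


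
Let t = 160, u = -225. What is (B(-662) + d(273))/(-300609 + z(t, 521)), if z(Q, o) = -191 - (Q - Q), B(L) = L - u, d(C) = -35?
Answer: 59/37600 ≈ 0.0015691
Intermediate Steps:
B(L) = 225 + L (B(L) = L - 1*(-225) = L + 225 = 225 + L)
z(Q, o) = -191 (z(Q, o) = -191 - 1*0 = -191 + 0 = -191)
(B(-662) + d(273))/(-300609 + z(t, 521)) = ((225 - 662) - 35)/(-300609 - 191) = (-437 - 35)/(-300800) = -472*(-1/300800) = 59/37600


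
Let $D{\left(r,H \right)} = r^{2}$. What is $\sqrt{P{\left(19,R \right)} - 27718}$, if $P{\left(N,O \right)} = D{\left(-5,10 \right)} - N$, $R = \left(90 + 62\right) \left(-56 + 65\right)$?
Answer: $8 i \sqrt{433} \approx 166.47 i$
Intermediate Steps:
$R = 1368$ ($R = 152 \cdot 9 = 1368$)
$P{\left(N,O \right)} = 25 - N$ ($P{\left(N,O \right)} = \left(-5\right)^{2} - N = 25 - N$)
$\sqrt{P{\left(19,R \right)} - 27718} = \sqrt{\left(25 - 19\right) - 27718} = \sqrt{6 - 27718} = \sqrt{-27712} = 8 i \sqrt{433}$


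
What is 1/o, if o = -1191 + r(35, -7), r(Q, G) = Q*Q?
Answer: 1/34 ≈ 0.029412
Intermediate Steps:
r(Q, G) = Q²
o = 34 (o = -1191 + 35² = -1191 + 1225 = 34)
1/o = 1/34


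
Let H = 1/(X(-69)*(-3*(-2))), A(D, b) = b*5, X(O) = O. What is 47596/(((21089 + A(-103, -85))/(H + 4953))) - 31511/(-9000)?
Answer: 6101718876749/534681000 ≈ 11412.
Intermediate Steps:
A(D, b) = 5*b
H = -1/414 (H = 1/(-(-207)*(-2)) = 1/(-69*6) = 1/(-414) = -1/414 ≈ -0.0024155)
47596/(((21089 + A(-103, -85))/(H + 4953))) - 31511/(-9000) = 47596/(((21089 + 5*(-85))/(-1/414 + 4953))) - 31511/(-9000) = 47596/(((21089 - 425)/(2050541/414))) - 31511*(-1/9000) = 47596/((20664*(414/2050541))) + 31511/9000 = 47596/(8554896/2050541) + 31511/9000 = 47596*(2050541/8554896) + 31511/9000 = 24399387359/2138724 + 31511/9000 = 6101718876749/534681000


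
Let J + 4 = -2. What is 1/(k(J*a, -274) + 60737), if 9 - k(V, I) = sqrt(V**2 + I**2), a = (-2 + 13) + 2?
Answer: 30373/1844997678 + sqrt(20290)/1844997678 ≈ 1.6540e-5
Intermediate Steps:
J = -6 (J = -4 - 2 = -6)
a = 13 (a = 11 + 2 = 13)
k(V, I) = 9 - sqrt(I**2 + V**2) (k(V, I) = 9 - sqrt(V**2 + I**2) = 9 - sqrt(I**2 + V**2))
1/(k(J*a, -274) + 60737) = 1/((9 - sqrt((-274)**2 + (-6*13)**2)) + 60737) = 1/((9 - sqrt(75076 + (-78)**2)) + 60737) = 1/((9 - sqrt(75076 + 6084)) + 60737) = 1/((9 - sqrt(81160)) + 60737) = 1/((9 - 2*sqrt(20290)) + 60737) = 1/(60746 - 2*sqrt(20290))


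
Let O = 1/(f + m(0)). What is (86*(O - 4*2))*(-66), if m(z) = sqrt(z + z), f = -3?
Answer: 47300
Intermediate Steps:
m(z) = sqrt(2)*sqrt(z) (m(z) = sqrt(2*z) = sqrt(2)*sqrt(z))
O = -1/3 (O = 1/(-3 + sqrt(2)*sqrt(0)) = 1/(-3 + sqrt(2)*0) = 1/(-3 + 0) = 1/(-3) = -1/3 ≈ -0.33333)
(86*(O - 4*2))*(-66) = (86*(-1/3 - 4*2))*(-66) = (86*(-1/3 - 8))*(-66) = (86*(-25/3))*(-66) = -2150/3*(-66) = 47300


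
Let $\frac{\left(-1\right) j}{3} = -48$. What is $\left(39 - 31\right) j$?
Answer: $1152$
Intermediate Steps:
$j = 144$ ($j = \left(-3\right) \left(-48\right) = 144$)
$\left(39 - 31\right) j = \left(39 - 31\right) 144 = 8 \cdot 144 = 1152$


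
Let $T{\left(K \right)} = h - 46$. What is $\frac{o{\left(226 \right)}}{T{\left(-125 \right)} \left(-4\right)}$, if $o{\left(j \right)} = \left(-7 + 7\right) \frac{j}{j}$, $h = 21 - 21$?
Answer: $0$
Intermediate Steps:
$h = 0$
$o{\left(j \right)} = 0$ ($o{\left(j \right)} = 0 \cdot 1 = 0$)
$T{\left(K \right)} = -46$ ($T{\left(K \right)} = 0 - 46 = -46$)
$\frac{o{\left(226 \right)}}{T{\left(-125 \right)} \left(-4\right)} = \frac{0}{\left(-46\right) \left(-4\right)} = \frac{0}{184} = 0 \cdot \frac{1}{184} = 0$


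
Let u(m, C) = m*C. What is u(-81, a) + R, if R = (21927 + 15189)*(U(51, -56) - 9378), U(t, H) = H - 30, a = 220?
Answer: -351283644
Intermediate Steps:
U(t, H) = -30 + H
u(m, C) = C*m
R = -351265824 (R = (21927 + 15189)*((-30 - 56) - 9378) = 37116*(-86 - 9378) = 37116*(-9464) = -351265824)
u(-81, a) + R = 220*(-81) - 351265824 = -17820 - 351265824 = -351283644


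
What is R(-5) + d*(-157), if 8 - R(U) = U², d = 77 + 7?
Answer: -13205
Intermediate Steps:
d = 84
R(U) = 8 - U²
R(-5) + d*(-157) = (8 - 1*(-5)²) + 84*(-157) = (8 - 1*25) - 13188 = (8 - 25) - 13188 = -17 - 13188 = -13205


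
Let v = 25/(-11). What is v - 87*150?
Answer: -143575/11 ≈ -13052.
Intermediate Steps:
v = -25/11 (v = 25*(-1/11) = -25/11 ≈ -2.2727)
v - 87*150 = -25/11 - 87*150 = -25/11 - 13050 = -143575/11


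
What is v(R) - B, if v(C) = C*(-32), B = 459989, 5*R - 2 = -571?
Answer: -2281737/5 ≈ -4.5635e+5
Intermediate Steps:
R = -569/5 (R = ⅖ + (⅕)*(-571) = ⅖ - 571/5 = -569/5 ≈ -113.80)
v(C) = -32*C
v(R) - B = -32*(-569/5) - 1*459989 = 18208/5 - 459989 = -2281737/5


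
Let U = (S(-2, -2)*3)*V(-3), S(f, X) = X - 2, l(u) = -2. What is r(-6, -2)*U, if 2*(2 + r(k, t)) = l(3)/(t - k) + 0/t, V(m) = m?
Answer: -81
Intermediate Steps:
r(k, t) = -2 - 1/(t - k) (r(k, t) = -2 + (-2/(t - k) + 0/t)/2 = -2 + (-2/(t - k) + 0)/2 = -2 + (-2/(t - k))/2 = -2 - 1/(t - k))
S(f, X) = -2 + X
U = 36 (U = ((-2 - 2)*3)*(-3) = -4*3*(-3) = -12*(-3) = 36)
r(-6, -2)*U = ((1 - 2*(-6) + 2*(-2))/(-6 - 1*(-2)))*36 = ((1 + 12 - 4)/(-6 + 2))*36 = (9/(-4))*36 = -¼*9*36 = -9/4*36 = -81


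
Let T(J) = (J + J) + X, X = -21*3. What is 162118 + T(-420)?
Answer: 161215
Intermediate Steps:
X = -63
T(J) = -63 + 2*J (T(J) = (J + J) - 63 = 2*J - 63 = -63 + 2*J)
162118 + T(-420) = 162118 + (-63 + 2*(-420)) = 162118 + (-63 - 840) = 162118 - 903 = 161215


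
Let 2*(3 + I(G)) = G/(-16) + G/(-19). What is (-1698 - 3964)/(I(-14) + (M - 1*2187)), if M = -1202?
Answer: 1721248/1030923 ≈ 1.6696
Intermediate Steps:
I(G) = -3 - 35*G/608 (I(G) = -3 + (G/(-16) + G/(-19))/2 = -3 + (G*(-1/16) + G*(-1/19))/2 = -3 + (-G/16 - G/19)/2 = -3 + (-35*G/304)/2 = -3 - 35*G/608)
(-1698 - 3964)/(I(-14) + (M - 1*2187)) = (-1698 - 3964)/((-3 - 35/608*(-14)) + (-1202 - 1*2187)) = -5662/((-3 + 245/304) + (-1202 - 2187)) = -5662/(-667/304 - 3389) = -5662/(-1030923/304) = -5662*(-304/1030923) = 1721248/1030923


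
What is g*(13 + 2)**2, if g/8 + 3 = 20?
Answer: 30600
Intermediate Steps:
g = 136 (g = -24 + 8*20 = -24 + 160 = 136)
g*(13 + 2)**2 = 136*(13 + 2)**2 = 136*15**2 = 136*225 = 30600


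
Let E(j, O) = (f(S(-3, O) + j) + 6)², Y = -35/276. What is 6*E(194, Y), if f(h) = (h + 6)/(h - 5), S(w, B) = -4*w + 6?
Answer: 4263200/14283 ≈ 298.48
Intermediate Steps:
S(w, B) = 6 - 4*w
Y = -35/276 (Y = -35*1/276 = -35/276 ≈ -0.12681)
f(h) = (6 + h)/(-5 + h)
E(j, O) = (6 + (24 + j)/(13 + j))² (E(j, O) = ((6 + ((6 - 4*(-3)) + j))/(-5 + ((6 - 4*(-3)) + j)) + 6)² = ((6 + ((6 + 12) + j))/(-5 + ((6 + 12) + j)) + 6)² = ((6 + (18 + j))/(-5 + (18 + j)) + 6)² = ((24 + j)/(13 + j) + 6)² = (6 + (24 + j)/(13 + j))²)
6*E(194, Y) = 6*((102 + 7*194)²/(13 + 194)²) = 6*((102 + 1358)²/207²) = 6*((1/42849)*1460²) = 6*((1/42849)*2131600) = 6*(2131600/42849) = 4263200/14283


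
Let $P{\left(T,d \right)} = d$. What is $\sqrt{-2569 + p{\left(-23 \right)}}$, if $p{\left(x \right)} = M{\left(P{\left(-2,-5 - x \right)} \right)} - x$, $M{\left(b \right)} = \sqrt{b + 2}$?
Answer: $\sqrt{-2546 + 2 \sqrt{5}} \approx 50.414 i$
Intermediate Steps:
$M{\left(b \right)} = \sqrt{2 + b}$
$p{\left(x \right)} = \sqrt{-3 - x} - x$ ($p{\left(x \right)} = \sqrt{2 - \left(5 + x\right)} - x = \sqrt{-3 - x} - x$)
$\sqrt{-2569 + p{\left(-23 \right)}} = \sqrt{-2569 + \left(\sqrt{-3 - -23} - -23\right)} = \sqrt{-2569 + \left(\sqrt{-3 + 23} + 23\right)} = \sqrt{-2569 + \left(\sqrt{20} + 23\right)} = \sqrt{-2569 + \left(2 \sqrt{5} + 23\right)} = \sqrt{-2569 + \left(23 + 2 \sqrt{5}\right)} = \sqrt{-2546 + 2 \sqrt{5}}$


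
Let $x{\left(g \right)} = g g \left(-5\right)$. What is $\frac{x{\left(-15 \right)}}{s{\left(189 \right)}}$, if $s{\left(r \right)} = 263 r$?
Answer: $- \frac{125}{5523} \approx -0.022633$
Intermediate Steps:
$x{\left(g \right)} = - 5 g^{2}$ ($x{\left(g \right)} = g^{2} \left(-5\right) = - 5 g^{2}$)
$\frac{x{\left(-15 \right)}}{s{\left(189 \right)}} = \frac{\left(-5\right) \left(-15\right)^{2}}{263 \cdot 189} = \frac{\left(-5\right) 225}{49707} = \left(-1125\right) \frac{1}{49707} = - \frac{125}{5523}$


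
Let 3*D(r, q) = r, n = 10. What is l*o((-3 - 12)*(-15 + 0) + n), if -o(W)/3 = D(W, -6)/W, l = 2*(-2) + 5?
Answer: -1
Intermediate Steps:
D(r, q) = r/3
l = 1 (l = -4 + 5 = 1)
o(W) = -1 (o(W) = -3*W/3/W = -3*1/3 = -1)
l*o((-3 - 12)*(-15 + 0) + n) = 1*(-1) = -1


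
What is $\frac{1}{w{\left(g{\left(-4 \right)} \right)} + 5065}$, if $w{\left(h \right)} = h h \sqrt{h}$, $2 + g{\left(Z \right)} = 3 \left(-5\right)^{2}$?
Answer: $- \frac{5065}{2047417368} + \frac{5329 \sqrt{73}}{2047417368} \approx 1.9764 \cdot 10^{-5}$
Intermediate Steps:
$g{\left(Z \right)} = 73$ ($g{\left(Z \right)} = -2 + 3 \left(-5\right)^{2} = -2 + 3 \cdot 25 = -2 + 75 = 73$)
$w{\left(h \right)} = h^{\frac{5}{2}}$ ($w{\left(h \right)} = h^{2} \sqrt{h} = h^{\frac{5}{2}}$)
$\frac{1}{w{\left(g{\left(-4 \right)} \right)} + 5065} = \frac{1}{73^{\frac{5}{2}} + 5065} = \frac{1}{5329 \sqrt{73} + 5065} = \frac{1}{5065 + 5329 \sqrt{73}}$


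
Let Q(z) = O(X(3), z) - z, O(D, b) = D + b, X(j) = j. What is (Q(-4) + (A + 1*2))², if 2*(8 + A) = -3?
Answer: 81/4 ≈ 20.250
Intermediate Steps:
A = -19/2 (A = -8 + (½)*(-3) = -8 - 3/2 = -19/2 ≈ -9.5000)
Q(z) = 3 (Q(z) = (3 + z) - z = 3)
(Q(-4) + (A + 1*2))² = (3 + (-19/2 + 1*2))² = (3 + (-19/2 + 2))² = (3 - 15/2)² = (-9/2)² = 81/4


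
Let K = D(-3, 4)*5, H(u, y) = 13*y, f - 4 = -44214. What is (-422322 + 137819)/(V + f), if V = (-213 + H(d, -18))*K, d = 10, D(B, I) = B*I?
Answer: 284503/17390 ≈ 16.360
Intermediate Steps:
f = -44210 (f = 4 - 44214 = -44210)
K = -60 (K = -3*4*5 = -12*5 = -60)
V = 26820 (V = (-213 + 13*(-18))*(-60) = (-213 - 234)*(-60) = -447*(-60) = 26820)
(-422322 + 137819)/(V + f) = (-422322 + 137819)/(26820 - 44210) = -284503/(-17390) = -284503*(-1/17390) = 284503/17390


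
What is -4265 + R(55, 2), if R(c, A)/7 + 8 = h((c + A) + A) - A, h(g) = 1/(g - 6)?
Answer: -229748/53 ≈ -4334.9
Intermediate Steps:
h(g) = 1/(-6 + g)
R(c, A) = -56 - 7*A + 7/(-6 + c + 2*A) (R(c, A) = -56 + 7*(1/(-6 + ((c + A) + A)) - A) = -56 + 7*(1/(-6 + ((A + c) + A)) - A) = -56 + 7*(1/(-6 + (c + 2*A)) - A) = -56 + 7*(1/(-6 + c + 2*A) - A) = -56 + (-7*A + 7/(-6 + c + 2*A)) = -56 - 7*A + 7/(-6 + c + 2*A))
-4265 + R(55, 2) = -4265 + 7*(1 - (8 + 2)*(-6 + 55 + 2*2))/(-6 + 55 + 2*2) = -4265 + 7*(1 - 1*10*(-6 + 55 + 4))/(-6 + 55 + 4) = -4265 + 7*(1 - 1*10*53)/53 = -4265 + 7*(1/53)*(1 - 530) = -4265 + 7*(1/53)*(-529) = -4265 - 3703/53 = -229748/53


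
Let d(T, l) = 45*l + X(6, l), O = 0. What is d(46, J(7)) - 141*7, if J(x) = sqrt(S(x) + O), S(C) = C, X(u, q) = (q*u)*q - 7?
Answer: -952 + 45*sqrt(7) ≈ -832.94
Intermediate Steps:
X(u, q) = -7 + u*q**2 (X(u, q) = u*q**2 - 7 = -7 + u*q**2)
J(x) = sqrt(x) (J(x) = sqrt(x + 0) = sqrt(x))
d(T, l) = -7 + 6*l**2 + 45*l (d(T, l) = 45*l + (-7 + 6*l**2) = -7 + 6*l**2 + 45*l)
d(46, J(7)) - 141*7 = (-7 + 6*(sqrt(7))**2 + 45*sqrt(7)) - 141*7 = (-7 + 6*7 + 45*sqrt(7)) - 987 = (-7 + 42 + 45*sqrt(7)) - 987 = (35 + 45*sqrt(7)) - 987 = -952 + 45*sqrt(7)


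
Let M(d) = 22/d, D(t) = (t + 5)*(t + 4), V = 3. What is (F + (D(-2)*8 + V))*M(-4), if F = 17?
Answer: -374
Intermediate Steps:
D(t) = (4 + t)*(5 + t) (D(t) = (5 + t)*(4 + t) = (4 + t)*(5 + t))
(F + (D(-2)*8 + V))*M(-4) = (17 + ((20 + (-2)² + 9*(-2))*8 + 3))*(22/(-4)) = (17 + ((20 + 4 - 18)*8 + 3))*(22*(-¼)) = (17 + (6*8 + 3))*(-11/2) = (17 + (48 + 3))*(-11/2) = (17 + 51)*(-11/2) = 68*(-11/2) = -374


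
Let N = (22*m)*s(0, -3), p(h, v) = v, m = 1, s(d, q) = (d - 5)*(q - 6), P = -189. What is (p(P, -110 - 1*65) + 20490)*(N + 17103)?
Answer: 367559295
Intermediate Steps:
s(d, q) = (-6 + q)*(-5 + d) (s(d, q) = (-5 + d)*(-6 + q) = (-6 + q)*(-5 + d))
N = 990 (N = (22*1)*(30 - 6*0 - 5*(-3) + 0*(-3)) = 22*(30 + 0 + 15 + 0) = 22*45 = 990)
(p(P, -110 - 1*65) + 20490)*(N + 17103) = ((-110 - 1*65) + 20490)*(990 + 17103) = ((-110 - 65) + 20490)*18093 = (-175 + 20490)*18093 = 20315*18093 = 367559295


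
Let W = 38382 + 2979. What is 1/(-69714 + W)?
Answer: -1/28353 ≈ -3.5270e-5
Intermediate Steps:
W = 41361
1/(-69714 + W) = 1/(-69714 + 41361) = 1/(-28353) = -1/28353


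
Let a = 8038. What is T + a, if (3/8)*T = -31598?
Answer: -228670/3 ≈ -76223.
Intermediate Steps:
T = -252784/3 (T = (8/3)*(-31598) = -252784/3 ≈ -84261.)
T + a = -252784/3 + 8038 = -228670/3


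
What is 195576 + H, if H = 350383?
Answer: 545959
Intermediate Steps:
195576 + H = 195576 + 350383 = 545959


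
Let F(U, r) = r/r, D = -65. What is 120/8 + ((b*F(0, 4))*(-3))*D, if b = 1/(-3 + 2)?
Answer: -180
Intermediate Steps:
b = -1 (b = 1/(-1) = -1)
F(U, r) = 1
120/8 + ((b*F(0, 4))*(-3))*D = 120/8 + (-1*1*(-3))*(-65) = 120*(1/8) - 1*(-3)*(-65) = 15 + 3*(-65) = 15 - 195 = -180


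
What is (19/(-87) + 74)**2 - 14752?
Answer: -70454327/7569 ≈ -9308.3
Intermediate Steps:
(19/(-87) + 74)**2 - 14752 = (19*(-1/87) + 74)**2 - 14752 = (-19/87 + 74)**2 - 14752 = (6419/87)**2 - 14752 = 41203561/7569 - 14752 = -70454327/7569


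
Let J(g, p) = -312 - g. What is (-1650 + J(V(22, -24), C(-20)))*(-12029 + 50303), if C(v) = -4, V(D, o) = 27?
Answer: -76126986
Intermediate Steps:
(-1650 + J(V(22, -24), C(-20)))*(-12029 + 50303) = (-1650 + (-312 - 1*27))*(-12029 + 50303) = (-1650 + (-312 - 27))*38274 = (-1650 - 339)*38274 = -1989*38274 = -76126986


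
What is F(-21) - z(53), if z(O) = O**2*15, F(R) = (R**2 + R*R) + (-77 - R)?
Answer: -41309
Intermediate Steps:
F(R) = -77 - R + 2*R**2 (F(R) = (R**2 + R**2) + (-77 - R) = 2*R**2 + (-77 - R) = -77 - R + 2*R**2)
z(O) = 15*O**2
F(-21) - z(53) = (-77 - 1*(-21) + 2*(-21)**2) - 15*53**2 = (-77 + 21 + 2*441) - 15*2809 = (-77 + 21 + 882) - 1*42135 = 826 - 42135 = -41309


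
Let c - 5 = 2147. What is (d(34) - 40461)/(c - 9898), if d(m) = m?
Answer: 40427/7746 ≈ 5.2191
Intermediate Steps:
c = 2152 (c = 5 + 2147 = 2152)
(d(34) - 40461)/(c - 9898) = (34 - 40461)/(2152 - 9898) = -40427/(-7746) = -40427*(-1/7746) = 40427/7746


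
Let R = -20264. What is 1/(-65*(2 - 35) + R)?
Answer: -1/18119 ≈ -5.5191e-5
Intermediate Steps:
1/(-65*(2 - 35) + R) = 1/(-65*(2 - 35) - 20264) = 1/(-65*(-33) - 20264) = 1/(2145 - 20264) = 1/(-18119) = -1/18119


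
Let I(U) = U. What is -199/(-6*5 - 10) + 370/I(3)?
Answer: 15397/120 ≈ 128.31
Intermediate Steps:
-199/(-6*5 - 10) + 370/I(3) = -199/(-6*5 - 10) + 370/3 = -199/(-30 - 10) + 370*(1/3) = -199/(-40) + 370/3 = -199*(-1/40) + 370/3 = 199/40 + 370/3 = 15397/120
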